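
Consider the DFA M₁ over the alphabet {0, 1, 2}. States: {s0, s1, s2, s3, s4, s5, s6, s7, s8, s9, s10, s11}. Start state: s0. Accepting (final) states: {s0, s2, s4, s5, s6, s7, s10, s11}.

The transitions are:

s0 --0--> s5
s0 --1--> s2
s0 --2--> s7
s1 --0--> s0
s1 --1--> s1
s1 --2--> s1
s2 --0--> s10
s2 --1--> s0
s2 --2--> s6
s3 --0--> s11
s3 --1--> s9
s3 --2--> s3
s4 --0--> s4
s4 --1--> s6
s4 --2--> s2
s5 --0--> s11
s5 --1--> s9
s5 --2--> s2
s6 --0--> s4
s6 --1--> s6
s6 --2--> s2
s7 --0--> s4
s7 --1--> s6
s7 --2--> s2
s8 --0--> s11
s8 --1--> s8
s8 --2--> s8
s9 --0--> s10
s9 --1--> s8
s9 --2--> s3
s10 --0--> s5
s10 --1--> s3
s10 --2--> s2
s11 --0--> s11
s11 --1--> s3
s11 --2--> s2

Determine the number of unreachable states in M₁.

1

No path from s0 leads to s1; the other 11 states are all reachable.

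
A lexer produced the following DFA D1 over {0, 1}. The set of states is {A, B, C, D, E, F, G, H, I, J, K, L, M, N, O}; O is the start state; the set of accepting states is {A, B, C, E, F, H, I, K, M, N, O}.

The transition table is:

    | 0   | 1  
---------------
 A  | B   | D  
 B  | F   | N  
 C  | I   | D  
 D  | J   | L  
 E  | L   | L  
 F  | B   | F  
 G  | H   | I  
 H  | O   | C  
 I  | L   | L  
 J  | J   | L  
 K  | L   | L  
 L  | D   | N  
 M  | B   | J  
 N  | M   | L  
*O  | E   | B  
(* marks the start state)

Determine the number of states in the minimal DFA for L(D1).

Reachable states from the start: {B,D,E,F,J,L,M,N,O}. Unreachable: {A,C,G,H,I,K} — drop them.
Start with accepting vs non-accepting: {B,E,F,M,N,O} | {D,J,L}.
Refine {B,E,F,M,N,O} on symbol 0: members go to different blocks, giving {B,F,M,N,O} and {E}.
On input 0, block {B,F,M,N,O} splits into {B,F,M,N} and {O}.
Refine {B,F,M,N} on symbol 1: members go to different blocks, giving {B,F} and {M,N}.
Split {B,F} by δ(·,1) → {B} and {F}.
Split {D,J,L} by δ(·,1) → {D,J} and {L}.
On input 0, block {M,N} splits into {M} and {N}.
Stable partition: {B} | {D,J} | {E} | {O} | {M} | {F} | {L} | {N} — 8 equivalence classes.

8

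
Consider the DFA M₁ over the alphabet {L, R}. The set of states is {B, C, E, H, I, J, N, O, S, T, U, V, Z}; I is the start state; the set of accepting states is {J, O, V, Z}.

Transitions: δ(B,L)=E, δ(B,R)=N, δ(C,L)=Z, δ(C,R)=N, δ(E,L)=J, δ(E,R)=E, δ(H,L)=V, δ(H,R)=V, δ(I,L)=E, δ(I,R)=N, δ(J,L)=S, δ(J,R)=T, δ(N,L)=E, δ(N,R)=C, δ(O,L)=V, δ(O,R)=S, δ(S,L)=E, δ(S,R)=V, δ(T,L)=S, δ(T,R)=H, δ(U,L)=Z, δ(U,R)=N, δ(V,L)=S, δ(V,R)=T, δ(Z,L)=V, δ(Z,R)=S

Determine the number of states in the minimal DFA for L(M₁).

9

First remove the unreachable states {B,O,U}; 10 states remain.
P0 = {J,V,Z} | {C,E,H,I,N,S,T}.
Refine {J,V,Z} on symbol L: members go to different blocks, giving {J,V} and {Z}.
On input L, block {C,E,H,I,N,S,T} splits into {I,N,S,T} and {E,H} and {C}.
Refine {I,N,S,T} on symbol L: members go to different blocks, giving {I,N,S} and {T}.
Split {I,N,S} by δ(·,R) → {N} and {S} and {I}.
Refine {E,H} on symbol R: members go to different blocks, giving {H} and {E}.
Stable partition: {J,V} | {N} | {Z} | {H} | {C} | {T} | {S} | {I} | {E} — 9 equivalence classes.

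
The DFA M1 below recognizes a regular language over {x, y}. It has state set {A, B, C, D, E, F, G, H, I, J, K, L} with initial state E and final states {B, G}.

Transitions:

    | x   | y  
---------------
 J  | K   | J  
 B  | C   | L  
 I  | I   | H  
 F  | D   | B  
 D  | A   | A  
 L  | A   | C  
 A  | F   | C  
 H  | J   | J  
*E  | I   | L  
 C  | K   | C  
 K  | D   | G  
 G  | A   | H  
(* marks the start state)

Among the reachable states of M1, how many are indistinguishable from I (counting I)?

2

Initial partition by acceptance: {B,G} | {A,C,D,E,F,H,I,J,K,L}.
Refine {A,C,D,E,F,H,I,J,K,L} on symbol y: members go to different blocks, giving {A,C,D,E,H,I,J,L} and {F,K}.
Split {A,C,D,E,H,I,J,L} by δ(·,x) → {D,E,H,I,L} and {A,C,J}.
Refine {D,E,H,I,L} on symbol x: members go to different blocks, giving {D,H,L} and {E,I}.
No further refinement is possible. Final partition (5 blocks): {B,G} | {D,H,L} | {F,K} | {A,C,J} | {E,I}.
The equivalence class containing I is {E,I}, of size 2.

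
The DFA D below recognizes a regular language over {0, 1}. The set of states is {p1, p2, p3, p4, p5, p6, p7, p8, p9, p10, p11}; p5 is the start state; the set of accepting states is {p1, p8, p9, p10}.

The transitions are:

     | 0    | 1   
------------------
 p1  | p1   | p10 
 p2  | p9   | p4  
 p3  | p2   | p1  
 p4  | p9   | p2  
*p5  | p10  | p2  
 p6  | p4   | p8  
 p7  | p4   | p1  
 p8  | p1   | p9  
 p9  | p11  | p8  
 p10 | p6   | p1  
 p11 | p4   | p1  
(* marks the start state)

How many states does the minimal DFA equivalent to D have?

First remove the unreachable states {p3,p7}; 9 states remain.
Start with accepting vs non-accepting: {p1,p8,p9,p10} | {p2,p4,p5,p6,p11}.
Refine {p1,p8,p9,p10} on symbol 0: members go to different blocks, giving {p1,p8} and {p9,p10}.
Split {p2,p4,p5,p6,p11} by δ(·,0) → {p2,p4,p5} and {p6,p11}.
No further refinement is possible. Final partition (4 blocks): {p1,p8} | {p2,p4,p5} | {p9,p10} | {p6,p11}.

4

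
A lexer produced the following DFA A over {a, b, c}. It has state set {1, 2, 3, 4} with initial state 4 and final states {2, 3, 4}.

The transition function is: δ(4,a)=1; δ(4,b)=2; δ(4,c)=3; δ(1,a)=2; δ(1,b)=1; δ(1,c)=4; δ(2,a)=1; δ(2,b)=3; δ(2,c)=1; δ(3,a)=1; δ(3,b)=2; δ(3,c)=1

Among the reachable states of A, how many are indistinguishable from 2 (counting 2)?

2

All states are reachable from the start state.
Start with accepting vs non-accepting: {2,3,4} | {1}.
Split {2,3,4} by δ(·,c) → {2,3} and {4}.
No further refinement is possible. Final partition (3 blocks): {2,3} | {1} | {4}.
State 2 belongs to the block {2,3}, which has 2 states.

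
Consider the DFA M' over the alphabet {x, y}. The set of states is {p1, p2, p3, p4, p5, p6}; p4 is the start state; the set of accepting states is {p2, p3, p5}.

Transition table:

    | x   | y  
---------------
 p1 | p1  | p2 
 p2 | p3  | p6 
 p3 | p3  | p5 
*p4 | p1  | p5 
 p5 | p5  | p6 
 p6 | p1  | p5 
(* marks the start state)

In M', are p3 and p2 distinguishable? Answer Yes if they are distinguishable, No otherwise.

Yes

All states are reachable from the start state.
Start with accepting vs non-accepting: {p2,p3,p5} | {p1,p4,p6}.
Refine {p2,p3,p5} on symbol y: members go to different blocks, giving {p2,p5} and {p3}.
On input x, block {p2,p5} splits into {p2} and {p5}.
Split {p1,p4,p6} by δ(·,y) → {p4,p6} and {p1}.
The partition is now stable with 5 blocks: {p2} | {p4,p6} | {p3} | {p5} | {p1}.
p3 and p2 end up in different blocks, so they are distinguishable. For instance, the string 'y' is accepted from only p3.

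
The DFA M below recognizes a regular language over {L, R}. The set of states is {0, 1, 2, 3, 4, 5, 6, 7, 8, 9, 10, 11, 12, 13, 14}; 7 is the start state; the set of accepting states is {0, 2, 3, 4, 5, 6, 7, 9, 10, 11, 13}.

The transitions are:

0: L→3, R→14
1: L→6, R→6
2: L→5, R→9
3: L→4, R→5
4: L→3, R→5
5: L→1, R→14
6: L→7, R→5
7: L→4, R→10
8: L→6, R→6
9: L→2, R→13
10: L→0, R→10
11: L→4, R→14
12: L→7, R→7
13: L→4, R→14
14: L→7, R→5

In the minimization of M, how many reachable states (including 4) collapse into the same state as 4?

2

States {2,8,9,11,12,13} cannot be reached from the start state, so discard them.
Initial partition by acceptance: {0,3,4,5,6,7,10} | {1,14}.
Split {0,3,4,5,6,7,10} by δ(·,L) → {0,3,4,6,7,10} and {5}.
On input R, block {0,3,4,6,7,10} splits into {3,4,6} and {7,10} and {0}.
Split {3,4,6} by δ(·,L) → {3,4} and {6}.
Split {1,14} by δ(·,L) → {1} and {14}.
On input L, block {7,10} splits into {7} and {10}.
The partition is now stable with 8 blocks: {3,4} | {1} | {5} | {7} | {0} | {6} | {14} | {10}.
State 4 belongs to the block {3,4}, which has 2 states.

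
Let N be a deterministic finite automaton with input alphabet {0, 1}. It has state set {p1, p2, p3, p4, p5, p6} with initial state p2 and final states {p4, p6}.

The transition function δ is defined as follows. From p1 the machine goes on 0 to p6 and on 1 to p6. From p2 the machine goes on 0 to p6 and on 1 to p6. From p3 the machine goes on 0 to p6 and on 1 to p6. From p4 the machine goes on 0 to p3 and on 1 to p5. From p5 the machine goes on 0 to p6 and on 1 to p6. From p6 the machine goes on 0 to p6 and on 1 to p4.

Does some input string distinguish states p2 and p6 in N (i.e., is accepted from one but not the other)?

Yes

States {p1} cannot be reached from the start state, so discard them.
Start with accepting vs non-accepting: {p4,p6} | {p2,p3,p5}.
Split {p4,p6} by δ(·,0) → {p4} and {p6}.
No further refinement is possible. Final partition (3 blocks): {p4} | {p2,p3,p5} | {p6}.
p2 and p6 end up in different blocks, so they are distinguishable. For instance, the string 'ε' is accepted from only p6.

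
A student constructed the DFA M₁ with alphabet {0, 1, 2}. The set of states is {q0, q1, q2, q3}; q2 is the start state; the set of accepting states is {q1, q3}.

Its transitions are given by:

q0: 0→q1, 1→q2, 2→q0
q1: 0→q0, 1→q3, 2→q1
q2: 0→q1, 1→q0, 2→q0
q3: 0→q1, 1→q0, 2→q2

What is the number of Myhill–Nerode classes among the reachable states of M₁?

3

Every state is reachable, so we keep all 4.
Start with accepting vs non-accepting: {q1,q3} | {q0,q2}.
On input 0, block {q1,q3} splits into {q1} and {q3}.
The partition is now stable with 3 blocks: {q1} | {q0,q2} | {q3}.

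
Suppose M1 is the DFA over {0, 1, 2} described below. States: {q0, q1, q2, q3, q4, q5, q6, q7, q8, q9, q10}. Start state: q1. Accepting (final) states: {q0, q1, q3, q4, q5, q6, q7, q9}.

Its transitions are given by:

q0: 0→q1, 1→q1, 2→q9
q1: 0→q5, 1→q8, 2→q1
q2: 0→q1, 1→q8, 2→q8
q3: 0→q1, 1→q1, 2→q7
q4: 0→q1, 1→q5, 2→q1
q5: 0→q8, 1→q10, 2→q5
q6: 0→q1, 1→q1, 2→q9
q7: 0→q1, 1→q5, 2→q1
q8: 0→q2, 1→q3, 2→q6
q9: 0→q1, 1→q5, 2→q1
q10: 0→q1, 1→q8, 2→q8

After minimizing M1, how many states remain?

6

Reachable states from the start: {q1,q2,q3,q5,q6,q7,q8,q9,q10}. Unreachable: {q0,q4} — drop them.
Initial partition by acceptance: {q1,q3,q5,q6,q7,q9} | {q2,q8,q10}.
Refine {q1,q3,q5,q6,q7,q9} on symbol 0: members go to different blocks, giving {q1,q3,q6,q7,q9} and {q5}.
Refine {q1,q3,q6,q7,q9} on symbol 0: members go to different blocks, giving {q3,q6,q7,q9} and {q1}.
On input 1, block {q3,q6,q7,q9} splits into {q3,q6} and {q7,q9}.
Split {q2,q8,q10} by δ(·,0) → {q2,q10} and {q8}.
The partition is now stable with 6 blocks: {q3,q6} | {q2,q10} | {q5} | {q1} | {q7,q9} | {q8}.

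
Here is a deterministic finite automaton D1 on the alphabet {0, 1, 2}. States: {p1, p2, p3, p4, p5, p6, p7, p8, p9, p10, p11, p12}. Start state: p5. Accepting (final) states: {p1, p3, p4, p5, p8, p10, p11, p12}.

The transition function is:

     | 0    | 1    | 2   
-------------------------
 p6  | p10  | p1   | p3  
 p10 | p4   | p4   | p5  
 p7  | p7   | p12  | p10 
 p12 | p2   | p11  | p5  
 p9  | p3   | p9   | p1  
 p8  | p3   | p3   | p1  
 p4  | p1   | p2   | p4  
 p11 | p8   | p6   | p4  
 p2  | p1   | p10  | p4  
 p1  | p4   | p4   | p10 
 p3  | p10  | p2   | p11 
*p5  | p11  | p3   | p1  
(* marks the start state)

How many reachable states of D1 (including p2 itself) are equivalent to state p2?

Reachable states from the start: {p1,p2,p3,p4,p5,p6,p8,p10,p11}. Unreachable: {p7,p9,p12} — drop them.
P0 = {p1,p3,p4,p5,p8,p10,p11} | {p2,p6}.
Refine {p1,p3,p4,p5,p8,p10,p11} on symbol 1: members go to different blocks, giving {p1,p5,p8,p10} and {p3,p4,p11}.
The partition is now stable with 3 blocks: {p1,p5,p8,p10} | {p2,p6} | {p3,p4,p11}.
The equivalence class containing p2 is {p2,p6}, of size 2.

2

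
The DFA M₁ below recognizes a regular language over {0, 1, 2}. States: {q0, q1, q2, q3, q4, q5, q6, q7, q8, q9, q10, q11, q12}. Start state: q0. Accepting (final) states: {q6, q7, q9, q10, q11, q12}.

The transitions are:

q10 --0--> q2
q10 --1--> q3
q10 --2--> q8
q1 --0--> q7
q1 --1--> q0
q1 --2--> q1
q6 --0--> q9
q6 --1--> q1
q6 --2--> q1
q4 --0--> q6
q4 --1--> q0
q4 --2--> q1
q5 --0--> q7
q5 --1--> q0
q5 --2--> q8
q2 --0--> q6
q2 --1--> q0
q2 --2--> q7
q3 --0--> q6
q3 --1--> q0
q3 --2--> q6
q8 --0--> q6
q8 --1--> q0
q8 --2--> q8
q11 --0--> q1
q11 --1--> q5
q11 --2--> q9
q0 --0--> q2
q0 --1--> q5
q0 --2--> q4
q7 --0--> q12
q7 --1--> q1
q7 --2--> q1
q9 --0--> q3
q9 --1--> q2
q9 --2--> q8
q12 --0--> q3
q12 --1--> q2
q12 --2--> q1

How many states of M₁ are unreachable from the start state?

2

BFS from q0 reaches {q0, q1, q2, q3, q4, q5, q6, q7, q8, q9, q12}; the 2 state(s) q10, q11 are never visited.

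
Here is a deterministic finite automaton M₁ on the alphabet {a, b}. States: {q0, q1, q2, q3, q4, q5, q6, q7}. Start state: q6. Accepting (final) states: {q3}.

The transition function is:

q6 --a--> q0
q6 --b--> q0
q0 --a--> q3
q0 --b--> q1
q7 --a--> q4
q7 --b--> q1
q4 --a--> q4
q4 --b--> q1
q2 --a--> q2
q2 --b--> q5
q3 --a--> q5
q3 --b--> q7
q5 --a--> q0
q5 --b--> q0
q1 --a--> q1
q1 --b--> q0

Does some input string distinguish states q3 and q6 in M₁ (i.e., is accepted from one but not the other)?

Yes

Reachable states from the start: {q0,q1,q3,q4,q5,q6,q7}. Unreachable: {q2} — drop them.
Start with accepting vs non-accepting: {q3} | {q0,q1,q4,q5,q6,q7}.
Split {q0,q1,q4,q5,q6,q7} by δ(·,a) → {q1,q4,q5,q6,q7} and {q0}.
Split {q1,q4,q5,q6,q7} by δ(·,a) → {q1,q4,q7} and {q5,q6}.
On input b, block {q1,q4,q7} splits into {q4,q7} and {q1}.
The partition is now stable with 5 blocks: {q3} | {q4,q7} | {q0} | {q5,q6} | {q1}.
q3 and q6 end up in different blocks, so they are distinguishable. For instance, the string 'ε' is accepted from only q3.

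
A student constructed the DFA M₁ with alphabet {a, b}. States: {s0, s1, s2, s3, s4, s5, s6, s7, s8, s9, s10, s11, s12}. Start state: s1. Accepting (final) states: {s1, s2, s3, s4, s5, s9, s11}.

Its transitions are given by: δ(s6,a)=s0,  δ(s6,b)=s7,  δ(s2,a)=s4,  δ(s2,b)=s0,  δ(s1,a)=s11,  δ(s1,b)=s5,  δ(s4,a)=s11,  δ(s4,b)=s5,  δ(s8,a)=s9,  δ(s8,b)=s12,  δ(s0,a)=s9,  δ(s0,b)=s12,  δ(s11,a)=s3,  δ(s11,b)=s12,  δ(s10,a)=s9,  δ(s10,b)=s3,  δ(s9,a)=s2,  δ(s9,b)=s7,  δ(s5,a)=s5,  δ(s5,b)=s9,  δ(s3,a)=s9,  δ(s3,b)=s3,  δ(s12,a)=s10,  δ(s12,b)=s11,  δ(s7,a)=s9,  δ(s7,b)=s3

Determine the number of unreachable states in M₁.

2

No path from s1 leads to s6, s8; the other 11 states are all reachable.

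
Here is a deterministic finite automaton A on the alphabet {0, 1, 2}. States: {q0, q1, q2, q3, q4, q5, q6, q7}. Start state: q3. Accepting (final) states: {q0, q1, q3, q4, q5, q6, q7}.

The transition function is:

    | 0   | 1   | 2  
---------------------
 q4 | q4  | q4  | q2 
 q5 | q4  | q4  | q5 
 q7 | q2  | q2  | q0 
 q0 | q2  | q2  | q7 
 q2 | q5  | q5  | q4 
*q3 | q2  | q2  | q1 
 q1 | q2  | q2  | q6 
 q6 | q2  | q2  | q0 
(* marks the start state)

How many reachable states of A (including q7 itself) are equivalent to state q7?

5

Initial partition by acceptance: {q0,q1,q3,q4,q5,q6,q7} | {q2}.
Refine {q0,q1,q3,q4,q5,q6,q7} on symbol 0: members go to different blocks, giving {q0,q1,q3,q6,q7} and {q4,q5}.
Split {q4,q5} by δ(·,2) → {q4} and {q5}.
The partition is now stable with 4 blocks: {q0,q1,q3,q6,q7} | {q2} | {q4} | {q5}.
The equivalence class containing q7 is {q0,q1,q3,q6,q7}, of size 5.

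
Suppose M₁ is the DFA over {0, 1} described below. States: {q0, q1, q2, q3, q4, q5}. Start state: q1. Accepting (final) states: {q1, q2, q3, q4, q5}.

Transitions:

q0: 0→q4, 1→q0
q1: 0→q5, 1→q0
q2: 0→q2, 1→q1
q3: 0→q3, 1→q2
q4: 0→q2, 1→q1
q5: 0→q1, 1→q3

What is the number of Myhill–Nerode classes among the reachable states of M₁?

5

Start with accepting vs non-accepting: {q1,q2,q3,q4,q5} | {q0}.
Refine {q1,q2,q3,q4,q5} on symbol 1: members go to different blocks, giving {q2,q3,q4,q5} and {q1}.
On input 0, block {q2,q3,q4,q5} splits into {q2,q3,q4} and {q5}.
Refine {q2,q3,q4} on symbol 1: members go to different blocks, giving {q2,q4} and {q3}.
No further refinement is possible. Final partition (5 blocks): {q2,q4} | {q0} | {q1} | {q5} | {q3}.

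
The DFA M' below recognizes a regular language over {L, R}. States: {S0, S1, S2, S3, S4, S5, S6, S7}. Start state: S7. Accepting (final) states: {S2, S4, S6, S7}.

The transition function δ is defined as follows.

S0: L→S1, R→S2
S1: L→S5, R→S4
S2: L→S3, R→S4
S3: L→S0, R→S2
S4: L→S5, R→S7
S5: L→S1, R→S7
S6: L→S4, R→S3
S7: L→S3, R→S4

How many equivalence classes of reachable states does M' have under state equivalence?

First remove the unreachable states {S6}; 7 states remain.
P0 = {S2,S4,S7} | {S0,S1,S3,S5}.
The partition is now stable with 2 blocks: {S2,S4,S7} | {S0,S1,S3,S5}.

2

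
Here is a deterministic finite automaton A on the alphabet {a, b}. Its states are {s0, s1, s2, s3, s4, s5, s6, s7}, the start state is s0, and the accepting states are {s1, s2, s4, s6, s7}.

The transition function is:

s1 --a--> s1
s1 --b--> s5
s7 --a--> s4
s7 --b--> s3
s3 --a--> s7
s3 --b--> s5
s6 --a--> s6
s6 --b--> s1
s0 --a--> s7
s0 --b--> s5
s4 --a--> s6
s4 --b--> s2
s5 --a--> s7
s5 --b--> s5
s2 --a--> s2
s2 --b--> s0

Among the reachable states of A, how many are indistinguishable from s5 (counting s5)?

3

All states are reachable from the start state.
P0 = {s1,s2,s4,s6,s7} | {s0,s3,s5}.
Split {s1,s2,s4,s6,s7} by δ(·,b) → {s1,s2,s7} and {s4,s6}.
Refine {s1,s2,s7} on symbol a: members go to different blocks, giving {s1,s2} and {s7}.
No further refinement is possible. Final partition (4 blocks): {s1,s2} | {s0,s3,s5} | {s4,s6} | {s7}.
State s5 belongs to the block {s0,s3,s5}, which has 3 states.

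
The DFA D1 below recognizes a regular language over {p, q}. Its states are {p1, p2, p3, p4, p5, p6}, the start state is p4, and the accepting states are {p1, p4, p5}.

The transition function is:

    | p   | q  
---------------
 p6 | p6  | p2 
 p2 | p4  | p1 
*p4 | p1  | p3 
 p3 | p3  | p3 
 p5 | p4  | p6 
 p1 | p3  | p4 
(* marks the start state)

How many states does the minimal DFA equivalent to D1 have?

Reachable states from the start: {p1,p3,p4}. Unreachable: {p2,p5,p6} — drop them.
Initial partition by acceptance: {p1,p4} | {p3}.
On input p, block {p1,p4} splits into {p1} and {p4}.
The partition is now stable with 3 blocks: {p1} | {p3} | {p4}.

3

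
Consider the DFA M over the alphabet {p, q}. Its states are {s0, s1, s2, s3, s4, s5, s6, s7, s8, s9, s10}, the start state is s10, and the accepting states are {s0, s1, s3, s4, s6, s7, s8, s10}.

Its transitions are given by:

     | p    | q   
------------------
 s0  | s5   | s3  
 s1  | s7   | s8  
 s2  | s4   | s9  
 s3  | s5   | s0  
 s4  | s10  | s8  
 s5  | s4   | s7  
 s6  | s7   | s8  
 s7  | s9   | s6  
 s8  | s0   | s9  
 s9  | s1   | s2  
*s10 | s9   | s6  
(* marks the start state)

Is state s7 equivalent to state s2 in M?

No

Every state is reachable, so we keep all 11.
P0 = {s0,s1,s3,s4,s6,s7,s8,s10} | {s2,s5,s9}.
On input p, block {s0,s1,s3,s4,s6,s7,s8,s10} splits into {s0,s3,s7,s10} and {s1,s4,s6,s8}.
On input q, block {s0,s3,s7,s10} splits into {s0,s3} and {s7,s10}.
Refine {s2,s5,s9} on symbol q: members go to different blocks, giving {s2,s9} and {s5}.
Refine {s1,s4,s6,s8} on symbol p: members go to different blocks, giving {s1,s4,s6} and {s8}.
No further refinement is possible. Final partition (6 blocks): {s0,s3} | {s2,s9} | {s1,s4,s6} | {s7,s10} | {s5} | {s8}.
s7 and s2 end up in different blocks, so they are distinguishable. For instance, the string 'ε' is accepted from only s7.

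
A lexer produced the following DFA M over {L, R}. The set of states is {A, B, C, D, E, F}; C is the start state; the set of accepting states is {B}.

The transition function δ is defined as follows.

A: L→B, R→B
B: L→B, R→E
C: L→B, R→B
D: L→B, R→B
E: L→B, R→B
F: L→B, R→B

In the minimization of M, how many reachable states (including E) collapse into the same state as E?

2

First remove the unreachable states {A,D,F}; 3 states remain.
Start with accepting vs non-accepting: {B} | {C,E}.
Stable partition: {B} | {C,E} — 2 equivalence classes.
The equivalence class containing E is {C,E}, of size 2.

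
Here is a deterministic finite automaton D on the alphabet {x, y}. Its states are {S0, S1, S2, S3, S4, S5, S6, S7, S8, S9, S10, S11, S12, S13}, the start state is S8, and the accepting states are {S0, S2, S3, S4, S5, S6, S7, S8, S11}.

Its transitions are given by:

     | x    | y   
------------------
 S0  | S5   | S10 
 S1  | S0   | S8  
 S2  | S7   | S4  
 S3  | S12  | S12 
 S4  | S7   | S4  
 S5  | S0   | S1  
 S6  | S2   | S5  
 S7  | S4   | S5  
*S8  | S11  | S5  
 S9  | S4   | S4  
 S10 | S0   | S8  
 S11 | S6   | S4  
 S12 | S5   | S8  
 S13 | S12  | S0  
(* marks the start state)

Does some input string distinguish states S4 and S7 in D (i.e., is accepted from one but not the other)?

Yes

Reachable states from the start: {S0,S1,S2,S4,S5,S6,S7,S8,S10,S11}. Unreachable: {S3,S9,S12,S13} — drop them.
Start with accepting vs non-accepting: {S0,S2,S4,S5,S6,S7,S8,S11} | {S1,S10}.
Refine {S0,S2,S4,S5,S6,S7,S8,S11} on symbol y: members go to different blocks, giving {S2,S4,S6,S7,S8,S11} and {S0,S5}.
On input y, block {S2,S4,S6,S7,S8,S11} splits into {S2,S4,S11} and {S6,S7,S8}.
No further refinement is possible. Final partition (4 blocks): {S2,S4,S11} | {S1,S10} | {S0,S5} | {S6,S7,S8}.
S4 and S7 end up in different blocks, so they are distinguishable. For instance, the string 'yy' is accepted from only S4.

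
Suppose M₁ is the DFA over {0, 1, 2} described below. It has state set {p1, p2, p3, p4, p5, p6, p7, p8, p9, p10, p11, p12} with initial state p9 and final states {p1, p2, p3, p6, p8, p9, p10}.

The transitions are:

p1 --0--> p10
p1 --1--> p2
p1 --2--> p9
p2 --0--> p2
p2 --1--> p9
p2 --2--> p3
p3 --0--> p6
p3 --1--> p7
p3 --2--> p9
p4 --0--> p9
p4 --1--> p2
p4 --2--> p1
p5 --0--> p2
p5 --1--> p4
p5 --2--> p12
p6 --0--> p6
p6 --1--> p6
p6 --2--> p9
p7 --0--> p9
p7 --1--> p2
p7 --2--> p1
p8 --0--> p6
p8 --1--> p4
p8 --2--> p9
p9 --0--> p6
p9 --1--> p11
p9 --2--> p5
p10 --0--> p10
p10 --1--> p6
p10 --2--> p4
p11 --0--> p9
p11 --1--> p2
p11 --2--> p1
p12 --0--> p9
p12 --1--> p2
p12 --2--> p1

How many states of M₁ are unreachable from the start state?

No path from p9 leads to p8; the other 11 states are all reachable.

1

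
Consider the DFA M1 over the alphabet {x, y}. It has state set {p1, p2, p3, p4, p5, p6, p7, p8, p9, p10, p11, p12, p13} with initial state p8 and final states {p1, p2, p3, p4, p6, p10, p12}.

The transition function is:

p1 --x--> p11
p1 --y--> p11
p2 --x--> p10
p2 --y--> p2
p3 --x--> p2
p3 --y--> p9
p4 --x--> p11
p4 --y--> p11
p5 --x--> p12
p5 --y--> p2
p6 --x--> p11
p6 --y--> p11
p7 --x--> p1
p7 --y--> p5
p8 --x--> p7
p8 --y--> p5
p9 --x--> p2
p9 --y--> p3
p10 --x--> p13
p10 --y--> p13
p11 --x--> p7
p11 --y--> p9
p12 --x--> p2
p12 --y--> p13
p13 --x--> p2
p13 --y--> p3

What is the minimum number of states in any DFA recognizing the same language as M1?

States {p4,p6} cannot be reached from the start state, so discard them.
Start with accepting vs non-accepting: {p1,p2,p3,p10,p12} | {p5,p7,p8,p9,p11,p13}.
Refine {p1,p2,p3,p10,p12} on symbol x: members go to different blocks, giving {p2,p3,p12} and {p1,p10}.
Split {p2,p3,p12} by δ(·,x) → {p3,p12} and {p2}.
On input x, block {p5,p7,p8,p9,p11,p13} splits into {p8,p11} and {p9,p13} and {p5} and {p7}.
On input y, block {p8,p11} splits into {p8} and {p11}.
Refine {p1,p10} on symbol x: members go to different blocks, giving {p1} and {p10}.
The partition is now stable with 9 blocks: {p3,p12} | {p8} | {p1} | {p2} | {p9,p13} | {p5} | {p7} | {p11} | {p10}.

9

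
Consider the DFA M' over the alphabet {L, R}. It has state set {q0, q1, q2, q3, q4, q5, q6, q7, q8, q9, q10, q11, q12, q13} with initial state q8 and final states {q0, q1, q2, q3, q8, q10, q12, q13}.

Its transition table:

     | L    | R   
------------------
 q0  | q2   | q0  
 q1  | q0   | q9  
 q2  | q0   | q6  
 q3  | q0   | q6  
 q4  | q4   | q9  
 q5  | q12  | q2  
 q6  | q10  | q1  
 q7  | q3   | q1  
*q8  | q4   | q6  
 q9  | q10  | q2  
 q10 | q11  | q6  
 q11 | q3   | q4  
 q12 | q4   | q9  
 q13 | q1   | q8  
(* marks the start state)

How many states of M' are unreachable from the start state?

4

No path from q8 leads to q5, q7, q12, q13; the other 10 states are all reachable.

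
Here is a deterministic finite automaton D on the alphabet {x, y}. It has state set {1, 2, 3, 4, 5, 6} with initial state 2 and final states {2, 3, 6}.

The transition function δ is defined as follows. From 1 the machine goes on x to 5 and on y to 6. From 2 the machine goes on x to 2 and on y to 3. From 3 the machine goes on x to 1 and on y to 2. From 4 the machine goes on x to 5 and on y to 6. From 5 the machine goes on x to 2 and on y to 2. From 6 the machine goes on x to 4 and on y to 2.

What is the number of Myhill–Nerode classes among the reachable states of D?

4

Start with accepting vs non-accepting: {2,3,6} | {1,4,5}.
Refine {2,3,6} on symbol x: members go to different blocks, giving {3,6} and {2}.
Split {1,4,5} by δ(·,x) → {1,4} and {5}.
The partition is now stable with 4 blocks: {3,6} | {1,4} | {2} | {5}.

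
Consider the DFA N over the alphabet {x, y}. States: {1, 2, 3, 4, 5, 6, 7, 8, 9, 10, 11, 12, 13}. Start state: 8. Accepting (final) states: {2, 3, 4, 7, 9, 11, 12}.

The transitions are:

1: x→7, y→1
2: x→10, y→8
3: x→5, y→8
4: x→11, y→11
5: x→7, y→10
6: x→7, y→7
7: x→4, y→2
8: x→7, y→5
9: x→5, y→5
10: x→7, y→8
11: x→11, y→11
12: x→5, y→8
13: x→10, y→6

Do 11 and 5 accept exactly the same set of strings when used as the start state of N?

No

Reachable states from the start: {2,4,5,7,8,10,11}. Unreachable: {1,3,6,9,12,13} — drop them.
Start with accepting vs non-accepting: {2,4,7,11} | {5,8,10}.
Split {2,4,7,11} by δ(·,x) → {4,7,11} and {2}.
Split {4,7,11} by δ(·,y) → {4,11} and {7}.
No further refinement is possible. Final partition (4 blocks): {4,11} | {5,8,10} | {2} | {7}.
11 and 5 end up in different blocks, so they are distinguishable. For instance, the string 'ε' is accepted from only 11.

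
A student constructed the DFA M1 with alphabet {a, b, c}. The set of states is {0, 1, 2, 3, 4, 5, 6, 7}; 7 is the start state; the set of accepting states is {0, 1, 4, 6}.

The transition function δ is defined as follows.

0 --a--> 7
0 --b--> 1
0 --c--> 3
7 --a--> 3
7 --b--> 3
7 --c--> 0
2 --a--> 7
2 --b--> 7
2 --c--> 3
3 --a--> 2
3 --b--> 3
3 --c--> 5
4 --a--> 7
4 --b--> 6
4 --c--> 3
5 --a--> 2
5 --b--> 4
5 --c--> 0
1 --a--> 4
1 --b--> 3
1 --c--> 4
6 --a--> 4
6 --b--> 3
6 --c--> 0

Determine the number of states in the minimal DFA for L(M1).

6

Initial partition by acceptance: {0,1,4,6} | {2,3,5,7}.
On input a, block {0,1,4,6} splits into {0,4} and {1,6}.
Refine {2,3,5,7} on symbol b: members go to different blocks, giving {2,3,7} and {5}.
Split {2,3,7} by δ(·,c) → {2} and {3} and {7}.
No further refinement is possible. Final partition (6 blocks): {0,4} | {2} | {1,6} | {5} | {3} | {7}.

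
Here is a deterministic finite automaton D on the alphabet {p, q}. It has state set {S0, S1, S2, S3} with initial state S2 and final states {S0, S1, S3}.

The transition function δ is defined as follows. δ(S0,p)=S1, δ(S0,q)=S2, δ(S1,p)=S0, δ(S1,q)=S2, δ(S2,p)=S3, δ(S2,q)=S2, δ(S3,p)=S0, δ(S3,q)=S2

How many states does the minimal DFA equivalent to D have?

Initial partition by acceptance: {S0,S1,S3} | {S2}.
Stable partition: {S0,S1,S3} | {S2} — 2 equivalence classes.

2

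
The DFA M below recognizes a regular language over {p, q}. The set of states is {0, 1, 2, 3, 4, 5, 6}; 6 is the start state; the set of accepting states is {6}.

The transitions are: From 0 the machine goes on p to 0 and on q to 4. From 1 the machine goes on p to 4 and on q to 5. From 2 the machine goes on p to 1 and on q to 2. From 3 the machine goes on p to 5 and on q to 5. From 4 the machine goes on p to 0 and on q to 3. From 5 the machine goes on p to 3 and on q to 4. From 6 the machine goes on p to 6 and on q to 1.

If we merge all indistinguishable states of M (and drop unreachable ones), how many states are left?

States {2} cannot be reached from the start state, so discard them.
Initial partition by acceptance: {6} | {0,1,3,4,5}.
Stable partition: {6} | {0,1,3,4,5} — 2 equivalence classes.

2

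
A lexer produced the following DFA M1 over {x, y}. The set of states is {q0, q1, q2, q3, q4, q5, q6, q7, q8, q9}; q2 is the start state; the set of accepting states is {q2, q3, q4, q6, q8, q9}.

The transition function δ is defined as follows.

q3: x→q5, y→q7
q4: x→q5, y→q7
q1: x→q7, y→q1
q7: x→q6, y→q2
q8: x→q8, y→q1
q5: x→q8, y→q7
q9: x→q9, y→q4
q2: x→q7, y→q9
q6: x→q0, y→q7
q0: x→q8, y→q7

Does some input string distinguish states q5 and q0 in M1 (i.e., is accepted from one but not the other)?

No

First remove the unreachable states {q3}; 9 states remain.
Start with accepting vs non-accepting: {q2,q4,q6,q8,q9} | {q0,q1,q5,q7}.
Refine {q2,q4,q6,q8,q9} on symbol x: members go to different blocks, giving {q2,q4,q6} and {q8,q9}.
Refine {q2,q4,q6} on symbol y: members go to different blocks, giving {q4,q6} and {q2}.
Split {q0,q1,q5,q7} by δ(·,x) → {q0,q5} and {q1} and {q7}.
Split {q8,q9} by δ(·,y) → {q8} and {q9}.
The partition is now stable with 7 blocks: {q4,q6} | {q0,q5} | {q8} | {q2} | {q1} | {q7} | {q9}.
q5 and q0 lie in the same block of the stable partition, so they are equivalent — no string distinguishes them.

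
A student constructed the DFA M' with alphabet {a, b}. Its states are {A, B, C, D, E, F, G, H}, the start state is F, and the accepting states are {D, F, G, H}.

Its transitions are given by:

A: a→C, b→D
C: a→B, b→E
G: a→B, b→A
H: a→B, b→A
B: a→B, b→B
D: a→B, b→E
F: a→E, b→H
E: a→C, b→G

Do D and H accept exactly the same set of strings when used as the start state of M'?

Every state is reachable, so we keep all 8.
P0 = {D,F,G,H} | {A,B,C,E}.
Split {D,F,G,H} by δ(·,b) → {D,G,H} and {F}.
On input b, block {A,B,C,E} splits into {A,E} and {B,C}.
Refine {B,C} on symbol b: members go to different blocks, giving {B} and {C}.
Stable partition: {D,G,H} | {A,E} | {F} | {B} | {C} — 5 equivalence classes.
D and H lie in the same block of the stable partition, so they are equivalent — no string distinguishes them.

Yes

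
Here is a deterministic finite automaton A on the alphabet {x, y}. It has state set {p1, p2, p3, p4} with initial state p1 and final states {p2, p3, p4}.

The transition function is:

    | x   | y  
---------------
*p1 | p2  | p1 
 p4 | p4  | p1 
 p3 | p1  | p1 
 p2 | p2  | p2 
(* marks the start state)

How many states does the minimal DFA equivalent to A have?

Reachable states from the start: {p1,p2}. Unreachable: {p3,p4} — drop them.
Initial partition by acceptance: {p2} | {p1}.
The partition is now stable with 2 blocks: {p2} | {p1}.

2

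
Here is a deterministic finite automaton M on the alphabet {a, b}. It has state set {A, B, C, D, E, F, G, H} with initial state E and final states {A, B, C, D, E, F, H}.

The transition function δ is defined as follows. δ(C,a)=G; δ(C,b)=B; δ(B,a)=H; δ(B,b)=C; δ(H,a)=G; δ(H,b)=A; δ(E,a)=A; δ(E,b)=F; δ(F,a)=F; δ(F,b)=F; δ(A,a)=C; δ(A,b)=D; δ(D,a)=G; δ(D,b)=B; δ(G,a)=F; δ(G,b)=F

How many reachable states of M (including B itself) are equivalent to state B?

All states are reachable from the start state.
Start with accepting vs non-accepting: {A,B,C,D,E,F,H} | {G}.
Split {A,B,C,D,E,F,H} by δ(·,a) → {A,B,E,F} and {C,D,H}.
Refine {A,B,E,F} on symbol a: members go to different blocks, giving {A,B} and {E,F}.
On input a, block {E,F} splits into {E} and {F}.
No further refinement is possible. Final partition (5 blocks): {A,B} | {G} | {C,D,H} | {E} | {F}.
State B belongs to the block {A,B}, which has 2 states.

2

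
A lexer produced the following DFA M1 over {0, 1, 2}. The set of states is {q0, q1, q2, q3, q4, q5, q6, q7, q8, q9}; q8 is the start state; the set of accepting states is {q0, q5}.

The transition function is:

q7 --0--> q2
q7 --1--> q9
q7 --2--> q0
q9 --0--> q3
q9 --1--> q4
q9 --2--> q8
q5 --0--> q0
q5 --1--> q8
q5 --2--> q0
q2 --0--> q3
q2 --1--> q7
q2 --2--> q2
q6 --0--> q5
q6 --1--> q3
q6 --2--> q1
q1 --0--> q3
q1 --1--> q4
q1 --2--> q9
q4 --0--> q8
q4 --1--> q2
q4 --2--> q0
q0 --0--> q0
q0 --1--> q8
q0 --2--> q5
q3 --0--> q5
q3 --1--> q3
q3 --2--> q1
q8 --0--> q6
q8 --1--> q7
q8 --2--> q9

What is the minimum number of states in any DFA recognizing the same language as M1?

4

Initial partition by acceptance: {q0,q5} | {q1,q2,q3,q4,q6,q7,q8,q9}.
On input 0, block {q1,q2,q3,q4,q6,q7,q8,q9} splits into {q1,q2,q4,q7,q8,q9} and {q3,q6}.
On input 0, block {q1,q2,q4,q7,q8,q9} splits into {q1,q2,q8,q9} and {q4,q7}.
No further refinement is possible. Final partition (4 blocks): {q0,q5} | {q1,q2,q8,q9} | {q3,q6} | {q4,q7}.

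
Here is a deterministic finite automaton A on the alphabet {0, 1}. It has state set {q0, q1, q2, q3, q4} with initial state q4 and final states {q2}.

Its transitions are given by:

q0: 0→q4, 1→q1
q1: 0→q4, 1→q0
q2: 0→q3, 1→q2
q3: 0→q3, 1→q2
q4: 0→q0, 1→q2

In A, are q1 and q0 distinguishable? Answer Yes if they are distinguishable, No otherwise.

All states are reachable from the start state.
Initial partition by acceptance: {q2} | {q0,q1,q3,q4}.
On input 1, block {q0,q1,q3,q4} splits into {q0,q1} and {q3,q4}.
Split {q3,q4} by δ(·,0) → {q3} and {q4}.
No further refinement is possible. Final partition (4 blocks): {q2} | {q0,q1} | {q3} | {q4}.
q1 and q0 lie in the same block of the stable partition, so they are equivalent — no string distinguishes them.

No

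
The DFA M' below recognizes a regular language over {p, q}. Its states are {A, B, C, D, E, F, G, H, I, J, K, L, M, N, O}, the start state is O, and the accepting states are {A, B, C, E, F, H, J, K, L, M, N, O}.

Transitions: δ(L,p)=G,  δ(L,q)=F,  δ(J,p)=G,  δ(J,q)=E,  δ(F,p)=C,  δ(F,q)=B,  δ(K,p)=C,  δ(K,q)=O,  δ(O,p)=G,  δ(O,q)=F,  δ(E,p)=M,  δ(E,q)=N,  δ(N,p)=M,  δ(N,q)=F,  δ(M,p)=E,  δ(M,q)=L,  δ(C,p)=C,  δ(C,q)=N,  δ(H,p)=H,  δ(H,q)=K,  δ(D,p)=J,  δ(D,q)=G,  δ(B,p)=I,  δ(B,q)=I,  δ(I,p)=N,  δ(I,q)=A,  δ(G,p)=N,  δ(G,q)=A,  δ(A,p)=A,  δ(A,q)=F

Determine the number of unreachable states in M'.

Starting at O and following transitions, the reachable set is {A, B, C, E, F, G, I, L, M, N, O}. That leaves D, H, J, K unreachable — 4 in total.

4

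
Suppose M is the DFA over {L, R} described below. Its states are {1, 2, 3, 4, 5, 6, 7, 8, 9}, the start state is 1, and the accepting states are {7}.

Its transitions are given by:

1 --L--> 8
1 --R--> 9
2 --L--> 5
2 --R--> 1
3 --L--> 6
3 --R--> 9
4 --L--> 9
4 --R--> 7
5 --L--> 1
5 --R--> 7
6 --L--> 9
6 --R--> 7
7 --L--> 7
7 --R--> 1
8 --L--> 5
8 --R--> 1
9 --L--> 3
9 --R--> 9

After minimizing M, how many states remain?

4

Reachable states from the start: {1,3,5,6,7,8,9}. Unreachable: {2,4} — drop them.
Initial partition by acceptance: {7} | {1,3,5,6,8,9}.
Refine {1,3,5,6,8,9} on symbol R: members go to different blocks, giving {1,3,8,9} and {5,6}.
Refine {1,3,8,9} on symbol L: members go to different blocks, giving {1,9} and {3,8}.
The partition is now stable with 4 blocks: {7} | {1,9} | {5,6} | {3,8}.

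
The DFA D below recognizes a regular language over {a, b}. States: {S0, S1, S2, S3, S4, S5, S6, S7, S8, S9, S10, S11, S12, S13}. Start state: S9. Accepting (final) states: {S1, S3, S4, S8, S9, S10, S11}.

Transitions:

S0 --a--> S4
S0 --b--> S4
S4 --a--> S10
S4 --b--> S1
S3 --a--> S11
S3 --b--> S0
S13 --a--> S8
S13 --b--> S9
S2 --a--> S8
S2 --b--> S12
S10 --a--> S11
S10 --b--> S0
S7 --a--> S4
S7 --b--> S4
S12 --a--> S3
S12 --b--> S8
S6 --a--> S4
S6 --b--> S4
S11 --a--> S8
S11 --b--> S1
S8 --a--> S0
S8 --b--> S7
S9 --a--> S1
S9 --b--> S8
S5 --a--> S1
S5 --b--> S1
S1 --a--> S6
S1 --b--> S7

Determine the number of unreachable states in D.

5

Starting at S9 and following transitions, the reachable set is {S0, S1, S4, S6, S7, S8, S9, S10, S11}. That leaves S2, S3, S5, S12, S13 unreachable — 5 in total.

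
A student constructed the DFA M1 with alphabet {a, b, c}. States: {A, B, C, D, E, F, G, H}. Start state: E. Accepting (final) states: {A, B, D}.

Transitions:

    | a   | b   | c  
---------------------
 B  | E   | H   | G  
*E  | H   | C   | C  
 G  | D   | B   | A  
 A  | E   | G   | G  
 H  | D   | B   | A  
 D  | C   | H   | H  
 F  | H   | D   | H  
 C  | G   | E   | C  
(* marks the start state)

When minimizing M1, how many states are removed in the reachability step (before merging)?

1

Starting at E and following transitions, the reachable set is {A, B, C, D, E, G, H}. That leaves F unreachable — 1 in total.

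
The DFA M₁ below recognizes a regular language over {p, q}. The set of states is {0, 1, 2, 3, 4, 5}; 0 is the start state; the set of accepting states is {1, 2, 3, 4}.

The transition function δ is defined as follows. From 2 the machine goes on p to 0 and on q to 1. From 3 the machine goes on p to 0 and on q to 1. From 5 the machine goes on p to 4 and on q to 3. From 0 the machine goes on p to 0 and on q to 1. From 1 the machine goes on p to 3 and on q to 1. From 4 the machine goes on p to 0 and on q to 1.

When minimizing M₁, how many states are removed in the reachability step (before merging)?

Starting at 0 and following transitions, the reachable set is {0, 1, 3}. That leaves 2, 4, 5 unreachable — 3 in total.

3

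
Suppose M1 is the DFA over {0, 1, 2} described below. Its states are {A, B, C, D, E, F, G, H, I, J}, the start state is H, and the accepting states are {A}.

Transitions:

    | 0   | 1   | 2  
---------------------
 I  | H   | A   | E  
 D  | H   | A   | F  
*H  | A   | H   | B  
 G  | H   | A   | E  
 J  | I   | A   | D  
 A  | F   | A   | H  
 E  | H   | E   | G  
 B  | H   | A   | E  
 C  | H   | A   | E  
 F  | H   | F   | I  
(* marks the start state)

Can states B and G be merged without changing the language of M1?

Yes

Reachable states from the start: {A,B,E,F,G,H,I}. Unreachable: {C,D,J} — drop them.
P0 = {A} | {B,E,F,G,H,I}.
On input 0, block {B,E,F,G,H,I} splits into {B,E,F,G,I} and {H}.
On input 1, block {B,E,F,G,I} splits into {B,G,I} and {E,F}.
Stable partition: {A} | {B,G,I} | {H} | {E,F} — 4 equivalence classes.
B and G lie in the same block of the stable partition, so they are equivalent — no string distinguishes them.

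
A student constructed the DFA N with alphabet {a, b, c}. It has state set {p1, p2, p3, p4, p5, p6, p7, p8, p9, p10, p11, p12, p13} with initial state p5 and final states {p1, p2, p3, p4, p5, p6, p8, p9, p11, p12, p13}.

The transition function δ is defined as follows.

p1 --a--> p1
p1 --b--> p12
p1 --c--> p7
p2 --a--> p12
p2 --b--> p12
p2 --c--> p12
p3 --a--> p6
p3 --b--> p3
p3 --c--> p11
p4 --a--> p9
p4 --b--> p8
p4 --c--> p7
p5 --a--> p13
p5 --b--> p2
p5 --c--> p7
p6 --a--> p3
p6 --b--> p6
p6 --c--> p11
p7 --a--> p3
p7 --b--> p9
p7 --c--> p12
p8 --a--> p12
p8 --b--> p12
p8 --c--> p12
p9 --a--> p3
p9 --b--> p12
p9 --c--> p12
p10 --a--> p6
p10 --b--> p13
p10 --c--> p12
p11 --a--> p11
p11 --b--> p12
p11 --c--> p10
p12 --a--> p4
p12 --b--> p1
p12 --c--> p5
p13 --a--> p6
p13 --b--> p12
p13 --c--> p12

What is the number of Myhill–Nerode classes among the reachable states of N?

Initial partition by acceptance: {p1,p2,p3,p4,p5,p6,p8,p9,p11,p12,p13} | {p7,p10}.
Refine {p1,p2,p3,p4,p5,p6,p8,p9,p11,p12,p13} on symbol c: members go to different blocks, giving {p2,p3,p6,p8,p9,p12,p13} and {p1,p4,p5,p11}.
Split {p2,p3,p6,p8,p9,p12,p13} by δ(·,a) → {p2,p3,p6,p8,p9,p13} and {p12}.
Split {p2,p3,p6,p8,p9,p13} by δ(·,a) → {p3,p6,p9,p13} and {p2,p8}.
Refine {p3,p6,p9,p13} on symbol b: members go to different blocks, giving {p3,p6} and {p9,p13}.
On input a, block {p1,p4,p5,p11} splits into {p1,p11} and {p4,p5}.
Stable partition: {p3,p6} | {p7,p10} | {p1,p11} | {p12} | {p2,p8} | {p9,p13} | {p4,p5} — 7 equivalence classes.

7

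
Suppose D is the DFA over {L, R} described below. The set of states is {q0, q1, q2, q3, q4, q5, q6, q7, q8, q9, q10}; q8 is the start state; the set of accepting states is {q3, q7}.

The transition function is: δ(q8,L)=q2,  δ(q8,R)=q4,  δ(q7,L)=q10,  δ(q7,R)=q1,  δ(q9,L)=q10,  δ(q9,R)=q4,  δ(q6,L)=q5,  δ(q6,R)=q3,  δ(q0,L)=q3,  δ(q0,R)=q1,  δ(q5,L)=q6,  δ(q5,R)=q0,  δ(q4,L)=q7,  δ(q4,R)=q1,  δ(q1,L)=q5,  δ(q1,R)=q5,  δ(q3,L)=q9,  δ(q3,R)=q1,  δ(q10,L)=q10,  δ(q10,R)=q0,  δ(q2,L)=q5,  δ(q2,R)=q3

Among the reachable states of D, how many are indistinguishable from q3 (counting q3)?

2

Initial partition by acceptance: {q3,q7} | {q0,q1,q2,q4,q5,q6,q8,q9,q10}.
Refine {q0,q1,q2,q4,q5,q6,q8,q9,q10} on symbol L: members go to different blocks, giving {q1,q2,q5,q6,q8,q9,q10} and {q0,q4}.
Split {q1,q2,q5,q6,q8,q9,q10} by δ(·,R) → {q5,q8,q9,q10} and {q2,q6} and {q1}.
On input L, block {q5,q8,q9,q10} splits into {q5,q8} and {q9,q10}.
No further refinement is possible. Final partition (6 blocks): {q3,q7} | {q5,q8} | {q0,q4} | {q2,q6} | {q1} | {q9,q10}.
State q3 belongs to the block {q3,q7}, which has 2 states.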